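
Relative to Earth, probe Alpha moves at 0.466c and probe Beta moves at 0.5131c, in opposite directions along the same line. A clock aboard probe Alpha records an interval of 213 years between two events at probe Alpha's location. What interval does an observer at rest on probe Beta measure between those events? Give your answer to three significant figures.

The velocity of probe Alpha relative to probe Beta is (0.466 + 0.5131)c / (1 + 0.466×0.5131) = 0.79017c; relative speed 0.79017c.
γ for this relative speed: γ = 1/√(1 − 0.624369) = 1.6316.
Probe Alpha's interval is proper; time dilation gives Δt_B = γΔτ = 1.6316 × 213 years = 348 years.

348 years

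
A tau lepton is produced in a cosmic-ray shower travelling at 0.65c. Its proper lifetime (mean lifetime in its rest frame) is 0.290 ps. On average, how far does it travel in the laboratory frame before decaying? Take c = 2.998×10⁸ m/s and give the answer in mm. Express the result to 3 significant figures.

With β = 0.65, γ = 1/√(1 − 0.65²) = 1/√0.5775 = 1.3159.
Lab-frame lifetime: Δt = γτ = 1.3159 × 0.290 ps = 0.38161 ps.
Distance: d = vΔt = 0.65 × 2.998×10⁸ m/s × 3.8161×10^-13 s = 7.44×10^-5 m = 0.0744 mm.

0.0744 mm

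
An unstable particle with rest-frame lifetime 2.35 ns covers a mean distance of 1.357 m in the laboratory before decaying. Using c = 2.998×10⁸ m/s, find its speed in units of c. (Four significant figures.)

0.8875c

d = βγcτ ⇒ βγ = d/(cτ) = 1.357 m / (0.70453 m) = 1.9261.
β = (βγ)/√(1+(βγ)²) = 1.9261/√4.70986 = 0.8875.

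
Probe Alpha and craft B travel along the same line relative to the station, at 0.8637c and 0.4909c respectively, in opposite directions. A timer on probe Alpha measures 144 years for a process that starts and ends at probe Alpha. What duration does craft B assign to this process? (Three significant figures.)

467 years

Transform probe Alpha's velocity into craft B's frame: (0.8637 + 0.4909)/(1 + 0.8637·0.4909) = 1.3546/1.42399033, so the relative speed is 0.95127c.
γ for this relative speed: γ = 1/√(1 − 0.904915) = 3.243.
Probe Alpha's interval is proper; time dilation gives Δt_B = γΔτ = 3.243 × 144 years = 467 years.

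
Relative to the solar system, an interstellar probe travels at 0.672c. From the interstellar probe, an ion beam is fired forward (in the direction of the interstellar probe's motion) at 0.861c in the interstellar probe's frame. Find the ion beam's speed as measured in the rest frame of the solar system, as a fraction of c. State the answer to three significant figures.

Relativistic velocity addition: u = (u' + v)/(1 + u'v/c²), with u' = 0.861c and v = 0.672c.
Numerator: 0.861 + 0.672 = 1.533. Denominator: 1 + (0.861)(0.672) = 1.578592.
u = 1.533/1.578592 = 0.97112, so the speed is 0.971c.

0.971c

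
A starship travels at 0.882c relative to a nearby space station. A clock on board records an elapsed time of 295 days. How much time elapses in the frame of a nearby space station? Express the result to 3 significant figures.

626 days

γ = 1/√(1 − β²) = 1/√(1 − 0.777924) = 1/√0.222076 = 1/0.471249 = 2.122.
The onboard clock measures proper time, so the interval in the rest frame of a nearby space station is dilated: Δt = γ·Δτ = 2.122 × 295 days = 626 days.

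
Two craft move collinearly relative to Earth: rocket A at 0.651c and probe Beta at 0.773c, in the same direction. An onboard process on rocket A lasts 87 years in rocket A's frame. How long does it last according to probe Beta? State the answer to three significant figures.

89.7 years

Speed of rocket A in probe Beta's frame: u = (v_A − v_B)/(1 − v_A v_B/c²) = (0.651 − 0.773)/(1 − 0.651×0.773) = −0.122/0.496777 = −0.24558; |u| = 0.24558c.
At |u| = 0.24558c, γ = (1 − 0.0603095)^(−1/2) = 1.0316.
Rocket A's interval is proper; time dilation gives Δt_B = γΔτ = 1.0316 × 87 years = 89.7 years.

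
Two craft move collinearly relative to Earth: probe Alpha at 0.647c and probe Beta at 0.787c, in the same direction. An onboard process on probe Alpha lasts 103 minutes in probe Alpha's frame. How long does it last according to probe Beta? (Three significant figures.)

107 minutes

Transform probe Alpha's velocity into probe Beta's frame: (0.647 − 0.787)/(1 − 0.647·0.787) = −0.14/0.490811, so the relative speed is 0.28524c.
γ for this relative speed: γ = 1/√(1 − 0.0813619) = 1.0433.
Probe Alpha's interval is proper; time dilation gives Δt_B = γΔτ = 1.0433 × 103 minutes = 107 minutes.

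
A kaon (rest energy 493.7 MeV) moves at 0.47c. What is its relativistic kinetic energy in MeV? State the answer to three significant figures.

With β = 0.47, γ = 1/√(1 − 0.47²) = 1/√0.7791 = 1.13293.
Kinetic energy: K = (γ − 1)mc² = (1.13293 − 1) × 493.7 MeV = 0.13293 × 493.7 = 65.6 MeV.

65.6 MeV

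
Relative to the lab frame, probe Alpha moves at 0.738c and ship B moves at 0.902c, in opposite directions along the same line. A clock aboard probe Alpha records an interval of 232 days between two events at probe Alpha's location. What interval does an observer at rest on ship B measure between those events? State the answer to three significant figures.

The velocity of probe Alpha relative to ship B is (0.738 + 0.902)c / (1 + 0.738×0.902) = 0.98459c; relative speed 0.98459c.
γ for this relative speed: γ = 1/√(1 − 0.969417) = 5.7182.
Probe Alpha's interval is proper; time dilation gives Δt_B = γΔτ = 5.7182 × 232 days = 1330 days.

1330 days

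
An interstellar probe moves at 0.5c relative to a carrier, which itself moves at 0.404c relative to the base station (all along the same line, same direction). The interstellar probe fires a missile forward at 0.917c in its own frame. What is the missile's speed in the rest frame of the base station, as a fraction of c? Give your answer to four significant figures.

Compose velocities in two stages. Stage 1 (into S'): u₁ = (0.917+0.5)/(1+0.917×0.5) = 0.97155.
Stage 2 (into S): u = (0.97155+0.404)/(1+0.97155×0.404) = 0.98782, so the speed is 0.9878c.

0.9878c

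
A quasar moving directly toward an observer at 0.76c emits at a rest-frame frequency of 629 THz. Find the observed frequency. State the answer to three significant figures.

Relativistic Doppler (source moving toward): f_obs = f_src · √((1+β)/(1−β)).
With β = 0.76: factor = √(1.76/0.24) = 2.708.
f_obs = 629 × 2.708 = 1700 THz.

1700 THz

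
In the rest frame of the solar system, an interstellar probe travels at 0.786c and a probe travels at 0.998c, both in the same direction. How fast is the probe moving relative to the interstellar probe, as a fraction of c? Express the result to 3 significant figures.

Transform to the interstellar probe's frame: u' = (u − v)/(1 − uv/c²).
u' = (0.998 − 0.786)/(1 − 0.998×0.786) = 0.212/0.215572 = 0.98343.
Speed in the interstellar probe's frame: 0.983c (in the same direction).

0.983c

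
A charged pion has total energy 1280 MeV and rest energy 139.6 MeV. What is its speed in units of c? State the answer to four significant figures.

Total energy E = γmc² gives γ = 1280/139.6 = 9.1691.
Hence β = √(1 − 1/γ²) = √(1 − 0.0118945) = √0.9881055 = 0.9940.

0.9940c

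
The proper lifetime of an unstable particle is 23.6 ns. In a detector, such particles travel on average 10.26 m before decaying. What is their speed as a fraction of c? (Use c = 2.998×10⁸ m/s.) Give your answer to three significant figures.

0.823c

Lab distance = (lab lifetime)·v = γτ·βc, so βγ = d/(cτ) = 10.26/(2.998×10⁸ × 2.360×10^-8) = 1.4501.
With βγ = 1.4501: γ² = 1 + (βγ)² = 3.10279, and β = (βγ)/γ = 1.4501/1.76147 = 0.823.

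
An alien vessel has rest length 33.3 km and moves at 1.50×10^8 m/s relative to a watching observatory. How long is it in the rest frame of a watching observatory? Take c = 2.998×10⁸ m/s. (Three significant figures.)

β = v/c = (1.50×10^8 m/s)/(2.998×10⁸ m/s) = 0.500334.
With β = 0.500334, γ = 1/√(1 − 0.500334²) = 1/√0.7496659 = 1.155.
Length contraction: L = L₀/γ = 33.3/1.155 = 28.8 km.

28.8 km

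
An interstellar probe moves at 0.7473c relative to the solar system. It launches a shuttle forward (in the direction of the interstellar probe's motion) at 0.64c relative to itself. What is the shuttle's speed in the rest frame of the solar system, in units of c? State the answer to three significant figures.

Relativistic velocity addition: u = (u' + v)/(1 + u'v/c²), with u' = 0.64c and v = 0.7473c.
Numerator: 0.64 + 0.7473 = 1.3873. Denominator: 1 + (0.64)(0.7473) = 1.478272.
u = 1.3873/1.478272 = 0.93846, so the speed is 0.938c.

0.938c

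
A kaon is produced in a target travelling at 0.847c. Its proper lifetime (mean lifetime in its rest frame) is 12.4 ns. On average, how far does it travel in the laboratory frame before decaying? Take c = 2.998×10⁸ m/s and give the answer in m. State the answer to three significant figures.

5.92 m

γ = 1/√(1 − β²) = 1/√(1 − 0.717409) = 1/√0.282591 = 1/0.531593 = 1.8811.
Lab-frame lifetime: Δt = γτ = 1.8811 × 12.4 ns = 23.326 ns.
Distance: d = vΔt = 0.847 × 2.998×10⁸ m/s × 2.3326×10^-8 s = 5.92 m.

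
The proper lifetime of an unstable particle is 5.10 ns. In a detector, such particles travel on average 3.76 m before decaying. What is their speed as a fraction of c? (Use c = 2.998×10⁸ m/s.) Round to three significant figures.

0.926c

Let x = d/(cτ) = 3.760 m / (2.998×10⁸ m/s × 5.100×10^-9 s) = 2.4592. Since d = βγcτ, x = βγ = β/√(1−β²).
Solving: β² = x²/(1+x²) = 6.04766/7.04766 = 0.858109, so β = 0.926.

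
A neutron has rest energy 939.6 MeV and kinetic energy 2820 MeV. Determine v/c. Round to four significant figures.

0.9683

K = (γ−1)mc², so γ = 1 + 2820/939.6 = 4.0013.
Then v/c = √(1 − γ⁻²) = √(1 − 0.0624594) = √0.9375406 = 0.9683.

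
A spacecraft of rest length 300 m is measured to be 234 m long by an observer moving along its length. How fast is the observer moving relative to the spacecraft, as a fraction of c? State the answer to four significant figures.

0.6258c

Length contraction gives γ = L₀/L = 300/234 = 1.2821.
β = √(1 − 1/γ²) = √0.391646 = 0.6258.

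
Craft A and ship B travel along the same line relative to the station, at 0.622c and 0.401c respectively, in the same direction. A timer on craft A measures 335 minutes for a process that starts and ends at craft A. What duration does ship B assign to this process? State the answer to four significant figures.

Speed of craft A in ship B's frame: u = (v_A − v_B)/(1 − v_A v_B/c²) = (0.622 − 0.401)/(1 − 0.622×0.401) = 0.221/0.750578 = 0.29444; |u| = 0.29444c.
γ for this relative speed: γ = 1/√(1 − 0.0866949) = 1.0464.
The clock on craft A records proper time, so ship B measures Δt = γΔτ = 1.0464 × 335 = 350.5 minutes.

350.5 minutes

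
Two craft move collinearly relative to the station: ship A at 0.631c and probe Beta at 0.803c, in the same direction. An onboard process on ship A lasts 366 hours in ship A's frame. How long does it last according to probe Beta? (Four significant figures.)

The velocity of ship A relative to probe Beta is (0.631 − 0.803)c / (1 − 0.631×0.803) = −0.34867c; relative speed 0.34867c.
At |u| = 0.34867c, γ = (1 − 0.121571)^(−1/2) = 1.067.
Ship A's interval is proper; time dilation gives Δt_B = γΔτ = 1.067 × 366 hours = 390.5 hours.

390.5 hours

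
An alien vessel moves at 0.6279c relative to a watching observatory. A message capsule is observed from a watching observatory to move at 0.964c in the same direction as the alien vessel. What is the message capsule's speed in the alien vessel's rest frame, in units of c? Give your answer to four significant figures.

Transform to the alien vessel's frame: u' = (u − v)/(1 − uv/c²).
u' = (0.964 − 0.6279)/(1 − 0.964×0.6279) = 0.3361/0.3947044 = 0.85152.
Speed in the alien vessel's frame: 0.8515c (in the same direction).

0.8515c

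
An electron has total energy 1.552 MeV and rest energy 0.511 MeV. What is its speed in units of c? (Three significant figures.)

γ = E/(mc²) = 1.552/0.511 = 3.0372.
β = √(1 − 1/γ²) = √(1 − 0.108406) = √0.891594 = 0.944.

0.944c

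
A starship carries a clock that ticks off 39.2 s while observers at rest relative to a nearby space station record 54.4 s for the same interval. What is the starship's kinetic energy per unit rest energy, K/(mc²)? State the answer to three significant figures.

The time-dilation ratio gives γ = 54.4/39.2 = 1.38776.
K/(mc²) = γ − 1 = 1.38776 − 1 = 0.388.

0.388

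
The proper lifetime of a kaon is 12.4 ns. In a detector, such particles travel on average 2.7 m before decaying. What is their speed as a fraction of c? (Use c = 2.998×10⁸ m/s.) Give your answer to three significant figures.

Lab distance = (lab lifetime)·v = γτ·βc, so βγ = d/(cτ) = 2.700/(2.998×10⁸ × 1.240×10^-8) = 0.72629.
With βγ = 0.72629: γ² = 1 + (βγ)² = 1.527497, and β = (βγ)/γ = 0.72629/1.23592 = 0.588.

0.588c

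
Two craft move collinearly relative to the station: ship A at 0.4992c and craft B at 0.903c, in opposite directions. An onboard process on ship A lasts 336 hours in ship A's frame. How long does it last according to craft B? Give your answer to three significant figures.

The velocity of ship A relative to craft B is (0.4992 + 0.903)c / (1 + 0.4992×0.903) = 0.96652c; relative speed 0.96652c.
At |u| = 0.96652c, γ = (1 − 0.934161)^(−1/2) = 3.8973.
The clock on ship A records proper time, so craft B measures Δt = γΔτ = 3.8973 × 336 = 1310 hours.

1310 hours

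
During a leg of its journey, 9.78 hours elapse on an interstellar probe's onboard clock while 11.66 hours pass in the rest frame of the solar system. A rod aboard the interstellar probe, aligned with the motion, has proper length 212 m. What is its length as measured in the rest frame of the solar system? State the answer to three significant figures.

178 m

γ = Δt/Δτ = 11.66/9.78 = 1.19223.
The rod contracts by the same γ: 212 m / 1.19223 = 178 m.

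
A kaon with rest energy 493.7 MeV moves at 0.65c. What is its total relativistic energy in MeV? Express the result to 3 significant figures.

With β = 0.65, γ = 1/√(1 − 0.65²) = 1/√0.5775 = 1.3159.
Total energy: E = γmc² = 1.3159 × 493.7 MeV = 650 MeV.

650 MeV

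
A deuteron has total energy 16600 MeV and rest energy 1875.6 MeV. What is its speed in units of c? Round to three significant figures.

γ = E/(mc²) = 16600/1875.6 = 8.8505.
β = √(1 − 1/γ²) = √(1 − 0.0127663) = √0.9872337 = 0.994.

0.994c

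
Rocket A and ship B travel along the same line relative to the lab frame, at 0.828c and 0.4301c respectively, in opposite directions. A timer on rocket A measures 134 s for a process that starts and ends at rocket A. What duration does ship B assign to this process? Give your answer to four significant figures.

Transform rocket A's velocity into ship B's frame: (0.828 + 0.4301)/(1 + 0.828·0.4301) = 1.2581/1.3561228, so the relative speed is 0.92772c.
γ for this relative speed: γ = 1/√(1 − 0.860664) = 2.679.
Rocket A's interval is proper; time dilation gives Δt_B = γΔτ = 2.679 × 134 s = 359.0 s.

359.0 s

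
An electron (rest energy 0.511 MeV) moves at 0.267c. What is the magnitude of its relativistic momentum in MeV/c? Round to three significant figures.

With β = 0.267, γ = 1/√(1 − 0.267²) = 1/√0.928711 = 1.0377.
Momentum: p = γβ·mc = 1.0377 × 0.267 × 0.511 MeV/c = 0.142 MeV/c.

0.142 MeV/c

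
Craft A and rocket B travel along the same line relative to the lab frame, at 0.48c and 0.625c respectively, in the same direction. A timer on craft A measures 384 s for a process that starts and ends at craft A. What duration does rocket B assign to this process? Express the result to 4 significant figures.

392.5 s

Speed of craft A in rocket B's frame: u = (v_A − v_B)/(1 − v_A v_B/c²) = (0.48 − 0.625)/(1 − 0.48×0.625) = −0.145/0.7 = −0.20714; |u| = 0.20714c.
γ for this relative speed: γ = 1/√(1 − 0.042907) = 1.0222.
Craft A's interval is proper; time dilation gives Δt_B = γΔτ = 1.0222 × 384 s = 392.5 s.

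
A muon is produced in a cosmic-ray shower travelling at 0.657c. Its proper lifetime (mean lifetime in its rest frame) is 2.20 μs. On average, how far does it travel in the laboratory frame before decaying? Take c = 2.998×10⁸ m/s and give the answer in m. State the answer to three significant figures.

Lorentz factor: γ = (1 − 0.431649)^(−1/2) = 1.3265.
Lab-frame lifetime: Δt = γτ = 1.3265 × 2.20 μs = 2.9183 μs.
Distance: d = vΔt = 0.657 × 2.998×10⁸ m/s × 2.9183×10^-6 s = 575 m.

575 m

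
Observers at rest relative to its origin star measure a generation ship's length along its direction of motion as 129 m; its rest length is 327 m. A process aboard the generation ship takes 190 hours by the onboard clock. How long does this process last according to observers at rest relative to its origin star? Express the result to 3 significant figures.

Length contraction gives γ = L₀/L = 327/129 = 2.53488.
Δt = γΔτ = 2.53488 × 190 = 482 hours.

482 hours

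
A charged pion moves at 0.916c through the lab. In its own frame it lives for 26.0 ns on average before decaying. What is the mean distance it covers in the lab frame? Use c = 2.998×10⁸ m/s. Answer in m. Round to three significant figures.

With β = 0.916, γ = 1/√(1 − 0.916²) = 1/√0.160944 = 2.4927.
Lab-frame lifetime: Δt = γτ = 2.4927 × 26.0 ns = 64.81 ns.
Distance: d = vΔt = 0.916 × 2.998×10⁸ m/s × 6.4810×10^-8 s = 17.8 m.

17.8 m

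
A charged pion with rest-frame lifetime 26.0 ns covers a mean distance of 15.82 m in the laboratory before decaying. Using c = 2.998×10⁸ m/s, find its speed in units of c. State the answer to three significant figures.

Let x = d/(cτ) = 15.82 m / (2.998×10⁸ m/s × 2.600×10^-8 s) = 2.0296. Since d = βγcτ, x = βγ = β/√(1−β²).
Solving: β² = x²/(1+x²) = 4.11928/5.11928 = 0.80466, so β = 0.897.

0.897c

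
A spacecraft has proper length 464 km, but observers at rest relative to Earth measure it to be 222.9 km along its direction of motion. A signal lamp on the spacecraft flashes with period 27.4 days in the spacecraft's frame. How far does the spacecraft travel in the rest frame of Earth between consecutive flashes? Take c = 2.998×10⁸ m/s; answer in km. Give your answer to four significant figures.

From L = L₀/γ: γ = 464/222.9 = 2.08165.
β = √(1 − 1/γ²) = 0.87706. Lab-frame period = γτ = 2.08165×27.4 days = 57.037 days. Distance = βc × γτ = 0.87706 × 2.998×10⁸ m/s × 4927996.8 s = 1.2958×10^15 m = 1.296×10^12 km.

1.296×10^12 km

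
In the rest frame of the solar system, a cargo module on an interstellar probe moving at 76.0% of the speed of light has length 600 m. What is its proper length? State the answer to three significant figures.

γ = 1/√(1 − β²) = 1/√(1 − 0.5776) = 1/√0.4224 = 1/0.649923 = 1.5386.
Proper length: L₀ = γ·L = 1.5386 × 600 = 923 m.

923 m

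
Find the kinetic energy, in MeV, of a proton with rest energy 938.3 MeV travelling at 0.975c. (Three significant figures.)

Lorentz factor: γ = (1 − 0.950625)^(−1/2) = 4.5004.
Kinetic energy: K = (γ − 1)mc² = (4.5004 − 1) × 938.3 MeV = 3.5004 × 938.3 = 3280 MeV.

3280 MeV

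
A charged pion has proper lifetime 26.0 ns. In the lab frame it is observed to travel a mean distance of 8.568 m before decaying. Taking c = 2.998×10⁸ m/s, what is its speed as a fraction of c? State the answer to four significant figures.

Lab distance = (lab lifetime)·v = γτ·βc, so βγ = d/(cτ) = 8.568/(2.998×10⁸ × 2.600×10^-8) = 1.0992.
With βγ = 1.0992: γ² = 1 + (βγ)² = 2.20824, and β = (βγ)/γ = 1.0992/1.48601 = 0.7397.

0.7397c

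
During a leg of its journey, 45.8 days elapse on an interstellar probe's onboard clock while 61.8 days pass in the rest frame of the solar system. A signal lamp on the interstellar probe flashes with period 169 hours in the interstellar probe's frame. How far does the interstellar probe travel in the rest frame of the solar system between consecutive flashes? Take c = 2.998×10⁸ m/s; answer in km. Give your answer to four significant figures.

The time-dilation ratio gives γ = 61.8/45.8 = 1.34934.
β = √(1 − 1/γ²) = 0.67139. Lab-frame period = γτ = 1.34934×169 hours = 228.04 hours. Distance = βc × γτ = 0.67139 × 2.998×10⁸ m/s × 820944 s = 1.6524×10^14 m = 1.652×10^11 km.

1.652×10^11 km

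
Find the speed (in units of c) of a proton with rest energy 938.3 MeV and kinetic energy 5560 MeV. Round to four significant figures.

γ = 1 + K/(mc²) = 1 + 5560/938.3 = 6.9256.
β = √(1 − 1/γ²) = √(1 − 0.020849) = √0.979151 = 0.9895.

0.9895c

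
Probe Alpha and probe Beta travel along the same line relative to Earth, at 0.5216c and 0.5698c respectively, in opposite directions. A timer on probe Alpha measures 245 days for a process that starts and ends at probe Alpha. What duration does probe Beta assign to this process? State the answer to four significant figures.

453.3 days

The velocity of probe Alpha relative to probe Beta is (0.5216 + 0.5698)c / (1 + 0.5216×0.5698) = 0.84135c; relative speed 0.84135c.
γ for this relative speed: γ = 1/√(1 − 0.70787) = 1.8502.
The clock on probe Alpha records proper time, so probe Beta measures Δt = γΔτ = 1.8502 × 245 = 453.3 days.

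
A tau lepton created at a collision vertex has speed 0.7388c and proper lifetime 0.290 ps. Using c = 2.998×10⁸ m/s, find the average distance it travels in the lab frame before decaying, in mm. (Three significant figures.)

With β = 0.7388, γ = 1/√(1 − 0.7388²) = 1/√0.45417456 = 1.4838.
Lab-frame lifetime: Δt = γτ = 1.4838 × 0.290 ps = 0.4303 ps.
Distance: d = vΔt = 0.7388 × 2.998×10⁸ m/s × 4.3030×10^-13 s = 9.53×10^-5 m = 0.0953 mm.

0.0953 mm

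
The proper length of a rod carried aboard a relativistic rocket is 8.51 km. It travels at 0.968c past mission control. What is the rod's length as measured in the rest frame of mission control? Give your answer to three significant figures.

γ = 1/√(1 − β²) = 1/√(1 − 0.937024) = 1/√0.062976 = 1/0.25095 = 3.9849.
Along the direction of motion the measured length is L₀/γ = 8.51/3.9849 = 2.14 km.

2.14 km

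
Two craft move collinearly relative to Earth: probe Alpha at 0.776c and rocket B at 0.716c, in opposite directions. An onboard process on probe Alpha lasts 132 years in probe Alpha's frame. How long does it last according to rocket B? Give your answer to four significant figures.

466.4 years

Transform probe Alpha's velocity into rocket B's frame: (0.776 + 0.716)/(1 + 0.776·0.716) = 1.492/1.555616, so the relative speed is 0.95911c.
γ for this relative speed: γ = 1/√(1 − 0.919892) = 3.5331.
The clock on probe Alpha records proper time, so rocket B measures Δt = γΔτ = 3.5331 × 132 = 466.4 years.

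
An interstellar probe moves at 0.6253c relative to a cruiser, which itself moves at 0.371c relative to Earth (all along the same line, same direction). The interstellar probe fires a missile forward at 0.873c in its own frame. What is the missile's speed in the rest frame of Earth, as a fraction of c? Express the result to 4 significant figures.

Compose velocities in two stages. Stage 1 (into S'): u₁ = (0.873+0.6253)/(1+0.873×0.6253) = 0.96922.
Stage 2 (into S): u = (0.96922+0.371)/(1+0.96922×0.371) = 0.98576, so the speed is 0.9858c.

0.9858c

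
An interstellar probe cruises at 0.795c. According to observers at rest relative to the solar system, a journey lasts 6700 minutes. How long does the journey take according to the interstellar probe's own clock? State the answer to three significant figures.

4060 minutes

Lorentz factor: γ = (1 − 0.632025)^(−1/2) = 1.6485.
The moving clock records proper time: Δτ = Δt/γ = 6700/1.6485 = 4060 minutes.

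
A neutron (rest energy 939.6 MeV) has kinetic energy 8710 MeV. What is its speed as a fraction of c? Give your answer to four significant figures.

γ = 1 + K/(mc²) = 1 + 8710/939.6 = 10.27.
β = √(1 − 1/γ²) = √(1 − 0.00948111) = √0.99051889 = 0.9952.

0.9952c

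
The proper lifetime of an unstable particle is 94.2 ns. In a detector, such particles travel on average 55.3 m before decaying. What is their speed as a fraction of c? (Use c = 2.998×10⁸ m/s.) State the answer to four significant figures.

0.8906c

Lab distance = (lab lifetime)·v = γτ·βc, so βγ = d/(cτ) = 55.30/(2.998×10⁸ × 9.420×10^-8) = 1.9581.
With βγ = 1.9581: γ² = 1 + (βγ)² = 4.83416, and β = (βγ)/γ = 1.9581/2.19867 = 0.8906.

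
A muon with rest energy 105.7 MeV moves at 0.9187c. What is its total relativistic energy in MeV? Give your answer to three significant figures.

With β = 0.9187, γ = 1/√(1 − 0.9187²) = 1/√0.15599031 = 2.5319.
Total energy: E = γmc² = 2.5319 × 105.7 MeV = 268 MeV.

268 MeV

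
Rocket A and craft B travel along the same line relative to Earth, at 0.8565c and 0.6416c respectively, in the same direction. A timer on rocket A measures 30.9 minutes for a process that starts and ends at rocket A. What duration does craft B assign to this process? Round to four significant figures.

35.16 minutes

Transform rocket A's velocity into craft B's frame: (0.8565 − 0.6416)/(1 − 0.8565·0.6416) = 0.2149/0.4504696, so the relative speed is 0.47706c.
γ for this relative speed: γ = 1/√(1 − 0.227586) = 1.1378.
The clock on rocket A records proper time, so craft B measures Δt = γΔτ = 1.1378 × 30.9 = 35.16 minutes.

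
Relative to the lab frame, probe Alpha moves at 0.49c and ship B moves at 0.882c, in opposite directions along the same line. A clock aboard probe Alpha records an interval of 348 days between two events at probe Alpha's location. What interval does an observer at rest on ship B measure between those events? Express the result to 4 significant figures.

1213 days

Speed of probe Alpha in ship B's frame: u = (v_A + v_B)/(1 + v_A v_B/c²) = (0.49 + 0.882)/(1 + 0.49×0.882) = 1.372/1.43218 = 0.95798; |u| = 0.95798c.
At |u| = 0.95798c, γ = (1 − 0.917726)^(−1/2) = 3.4863.
Probe Alpha's interval is proper; time dilation gives Δt_B = γΔτ = 3.4863 × 348 days = 1213 days.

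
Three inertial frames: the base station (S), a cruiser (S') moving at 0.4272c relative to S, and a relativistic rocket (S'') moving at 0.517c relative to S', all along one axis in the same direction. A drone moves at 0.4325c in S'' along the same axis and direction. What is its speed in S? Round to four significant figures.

Apply u = (u'+v)/(1+u'v) twice. Drone in the cruiser frame: (0.4325+0.517)/(1+0.4325·0.517) = 0.9495/1.2236025 = 0.77599c.
That velocity, transformed to the rest frame of the base station: (0.77599+0.4272)/(1+0.77599·0.4272) = 1.20319/1.331502928 = 0.90363c.

0.9036c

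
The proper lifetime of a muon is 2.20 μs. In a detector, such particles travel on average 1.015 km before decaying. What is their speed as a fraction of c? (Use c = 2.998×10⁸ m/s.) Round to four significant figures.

0.8385c

Lab distance = (lab lifetime)·v = γτ·βc, so βγ = d/(cτ) = 1015/(2.998×10⁸ × 2.200×10^-6) = 1.5389.
With βγ = 1.5389: γ² = 1 + (βγ)² = 3.36821, and β = (βγ)/γ = 1.5389/1.83527 = 0.8385.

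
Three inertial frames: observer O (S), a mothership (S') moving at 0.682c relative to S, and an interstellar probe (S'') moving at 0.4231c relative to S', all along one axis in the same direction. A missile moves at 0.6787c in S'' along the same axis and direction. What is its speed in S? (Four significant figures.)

0.9711c

Apply u = (u'+v)/(1+u'v) twice. Missile in the mothership frame: (0.6787+0.4231)/(1+0.6787·0.4231) = 1.1018/1.28715797 = 0.85599c.
That velocity, transformed to the rest frame of observer O: (0.85599+0.682)/(1+0.85599·0.682) = 1.53799/1.58378518 = 0.97108c.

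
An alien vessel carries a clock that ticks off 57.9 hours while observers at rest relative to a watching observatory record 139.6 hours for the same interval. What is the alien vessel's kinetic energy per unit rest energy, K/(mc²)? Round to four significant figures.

1.411

The time-dilation ratio gives γ = 139.6/57.9 = 2.41105.
K/(mc²) = γ − 1 = 2.41105 − 1 = 1.411.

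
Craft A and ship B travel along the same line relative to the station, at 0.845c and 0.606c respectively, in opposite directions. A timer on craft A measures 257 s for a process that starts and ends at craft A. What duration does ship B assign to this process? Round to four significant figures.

The velocity of craft A relative to ship B is (0.845 + 0.606)c / (1 + 0.845×0.606) = 0.95961c; relative speed 0.95961c.
γ for this relative speed: γ = 1/√(1 − 0.920851) = 3.5545.
The clock on craft A records proper time, so ship B measures Δt = γΔτ = 3.5545 × 257 = 913.5 s.

913.5 s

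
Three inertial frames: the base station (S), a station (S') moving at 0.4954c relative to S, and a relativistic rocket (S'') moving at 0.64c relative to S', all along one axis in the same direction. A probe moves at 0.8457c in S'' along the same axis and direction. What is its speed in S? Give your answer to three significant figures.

Apply u = (u'+v)/(1+u'v) twice. Probe in the station frame: (0.8457+0.64)/(1+0.8457·0.64) = 1.4857/1.541248 = 0.96396c.
That velocity, transformed to the rest frame of the base station: (0.96396+0.4954)/(1+0.96396·0.4954) = 1.45936/1.477545784 = 0.98769c.

0.988c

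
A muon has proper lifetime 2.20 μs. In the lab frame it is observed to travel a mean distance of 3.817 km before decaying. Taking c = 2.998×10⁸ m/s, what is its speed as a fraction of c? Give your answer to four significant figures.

Lab distance = (lab lifetime)·v = γτ·βc, so βγ = d/(cτ) = 3817/(2.998×10⁸ × 2.200×10^-6) = 5.7872.
With βγ = 5.7872: γ² = 1 + (βγ)² = 34.4917, and β = (βγ)/γ = 5.7872/5.87296 = 0.9854.

0.9854c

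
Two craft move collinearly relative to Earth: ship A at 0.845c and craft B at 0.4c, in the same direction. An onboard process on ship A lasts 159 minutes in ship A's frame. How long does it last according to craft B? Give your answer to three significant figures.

215 minutes

Transform ship A's velocity into craft B's frame: (0.845 − 0.4)/(1 − 0.845·0.4) = 0.445/0.662, so the relative speed is 0.67221c.
At |u| = 0.67221c, γ = (1 − 0.451866)^(−1/2) = 1.3507.
The clock on ship A records proper time, so craft B measures Δt = γΔτ = 1.3507 × 159 = 215 minutes.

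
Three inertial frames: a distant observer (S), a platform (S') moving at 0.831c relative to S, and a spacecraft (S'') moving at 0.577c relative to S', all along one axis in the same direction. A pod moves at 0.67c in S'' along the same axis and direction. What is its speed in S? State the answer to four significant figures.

0.9903c

Apply u = (u'+v)/(1+u'v) twice. Pod in the platform frame: (0.67+0.577)/(1+0.67·0.577) = 1.247/1.38659 = 0.89933c.
That velocity, transformed to the rest frame of a distant observer: (0.89933+0.831)/(1+0.89933·0.831) = 1.73033/1.74734323 = 0.99026c.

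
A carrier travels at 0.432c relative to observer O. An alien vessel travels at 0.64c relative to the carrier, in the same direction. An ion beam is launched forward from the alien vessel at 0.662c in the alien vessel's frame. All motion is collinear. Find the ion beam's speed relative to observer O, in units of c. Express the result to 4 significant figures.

0.9652c

Apply u = (u'+v)/(1+u'v) twice. Ion beam in the carrier frame: (0.662+0.64)/(1+0.662·0.64) = 1.302/1.42368 = 0.91453c.
That velocity, transformed to the rest frame of observer O: (0.91453+0.432)/(1+0.91453·0.432) = 1.34653/1.39507696 = 0.9652c.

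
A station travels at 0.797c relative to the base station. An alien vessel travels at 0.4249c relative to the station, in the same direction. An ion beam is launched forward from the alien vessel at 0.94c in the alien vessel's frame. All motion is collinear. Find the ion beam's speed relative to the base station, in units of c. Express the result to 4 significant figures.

Apply u = (u'+v)/(1+u'v) twice. Ion beam in the station frame: (0.94+0.4249)/(1+0.94·0.4249) = 1.3649/1.399406 = 0.97534c.
That velocity, transformed to the rest frame of the base station: (0.97534+0.797)/(1+0.97534·0.797) = 1.77234/1.77734598 = 0.99718c.

0.9972c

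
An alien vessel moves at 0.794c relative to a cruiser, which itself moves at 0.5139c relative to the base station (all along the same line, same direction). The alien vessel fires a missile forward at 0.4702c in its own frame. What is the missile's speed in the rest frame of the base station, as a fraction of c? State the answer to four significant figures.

0.9738c

Compose velocities in two stages. Stage 1 (into S'): u₁ = (0.4702+0.794)/(1+0.4702×0.794) = 0.92053.
Stage 2 (into S): u = (0.92053+0.5139)/(1+0.92053×0.5139) = 0.97378, so the speed is 0.9738c.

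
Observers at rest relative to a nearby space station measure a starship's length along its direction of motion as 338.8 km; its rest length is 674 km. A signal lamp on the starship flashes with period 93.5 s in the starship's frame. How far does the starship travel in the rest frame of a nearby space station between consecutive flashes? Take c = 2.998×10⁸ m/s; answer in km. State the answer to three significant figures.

γ = L₀/L = 674/338.8 = 1.98937.
β = √(1 − 1/γ²) = 0.86448. Lab-frame period = γτ = 1.98937×93.5 s = 186.01 s. Distance = βc × γτ = 0.86448 × 2.998×10⁸ m/s × 186.01 s = 4.8208×10^10 m = 4.82×10^7 km.

4.82×10^7 km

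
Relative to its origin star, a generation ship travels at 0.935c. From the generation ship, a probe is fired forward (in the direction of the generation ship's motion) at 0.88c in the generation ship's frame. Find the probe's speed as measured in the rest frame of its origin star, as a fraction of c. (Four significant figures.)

Relativistic velocity addition: u = (u' + v)/(1 + u'v/c²), with u' = 0.88c and v = 0.935c.
Numerator: 0.88 + 0.935 = 1.815. Denominator: 1 + (0.88)(0.935) = 1.8228.
u = 1.815/1.8228 = 0.99572, so the speed is 0.9957c.

0.9957c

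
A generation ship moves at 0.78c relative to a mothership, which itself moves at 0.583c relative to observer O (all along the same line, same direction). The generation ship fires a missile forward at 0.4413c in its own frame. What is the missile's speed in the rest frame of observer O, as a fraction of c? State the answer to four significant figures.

Apply u = (u'+v)/(1+u'v) twice. Missile in the mothership frame: (0.4413+0.78)/(1+0.4413·0.78) = 1.2213/1.344214 = 0.90856c.
That velocity, transformed to the rest frame of observer O: (0.90856+0.583)/(1+0.90856·0.583) = 1.49156/1.52969048 = 0.97507c.

0.9751c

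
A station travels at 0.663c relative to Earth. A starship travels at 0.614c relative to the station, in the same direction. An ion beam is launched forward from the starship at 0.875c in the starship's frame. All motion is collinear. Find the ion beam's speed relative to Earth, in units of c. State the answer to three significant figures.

0.994c

Apply u = (u'+v)/(1+u'v) twice. Ion beam in the station frame: (0.875+0.614)/(1+0.875·0.614) = 1.489/1.53725 = 0.96861c.
That velocity, transformed to the rest frame of Earth: (0.96861+0.663)/(1+0.96861·0.663) = 1.63161/1.64218843 = 0.99356c.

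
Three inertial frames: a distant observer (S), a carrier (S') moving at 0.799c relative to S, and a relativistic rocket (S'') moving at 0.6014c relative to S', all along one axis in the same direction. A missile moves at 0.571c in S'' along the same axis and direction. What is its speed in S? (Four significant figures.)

Apply u = (u'+v)/(1+u'v) twice. Missile in the carrier frame: (0.571+0.6014)/(1+0.571·0.6014) = 1.1724/1.3433994 = 0.87271c.
That velocity, transformed to the rest frame of a distant observer: (0.87271+0.799)/(1+0.87271·0.799) = 1.67171/1.69729529 = 0.98493c.

0.9849c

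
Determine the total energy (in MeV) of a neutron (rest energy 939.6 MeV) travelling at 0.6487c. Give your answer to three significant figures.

Lorentz factor: γ = (1 − 0.42081169)^(−1/2) = 1.314.
Total energy: E = γmc² = 1.314 × 939.6 MeV = 1230 MeV.

1230 MeV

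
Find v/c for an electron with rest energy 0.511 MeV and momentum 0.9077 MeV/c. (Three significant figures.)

0.871

pc/(mc²) = 0.9077/0.511 = 1.7763 = βγ = β/√(1−β²).
So β² = x²/(1 + x²) with x = 1.7763: x² = 3.15524, β² = 3.15524/4.15524 = 0.75934, β = 0.871.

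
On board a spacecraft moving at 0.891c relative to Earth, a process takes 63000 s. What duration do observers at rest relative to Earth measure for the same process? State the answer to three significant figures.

1.39×10^5 s

Lorentz factor: γ = (1 − 0.793881)^(−1/2) = 2.2026.
The onboard clock measures proper time, so the interval in the rest frame of Earth is dilated: Δt = γ·Δτ = 2.2026 × 63000 s = 1.39×10^5 s.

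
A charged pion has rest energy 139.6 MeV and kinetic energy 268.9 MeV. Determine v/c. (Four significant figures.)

0.9398

K = (γ−1)mc², so γ = 1 + 268.9/139.6 = 2.9262.
Then v/c = √(1 − γ⁻²) = √(1 − 0.116786) = √0.883214 = 0.9398.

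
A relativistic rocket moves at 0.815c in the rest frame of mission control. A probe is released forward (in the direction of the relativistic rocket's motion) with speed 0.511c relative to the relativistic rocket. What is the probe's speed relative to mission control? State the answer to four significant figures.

0.9361c

Relativistic velocity addition: u = (u' + v)/(1 + u'v/c²), with u' = 0.511c and v = 0.815c.
Numerator: 0.511 + 0.815 = 1.326. Denominator: 1 + (0.511)(0.815) = 1.416465.
u = 1.326/1.416465 = 0.93613, so the speed is 0.9361c.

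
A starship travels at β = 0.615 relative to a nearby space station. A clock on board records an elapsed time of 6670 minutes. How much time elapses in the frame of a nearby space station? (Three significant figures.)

8460 minutes

γ = 1/√(1 − β²) = 1/√(1 − 0.378225) = 1/√0.621775 = 1/0.788527 = 1.2682.
The onboard clock measures proper time, so the interval in the rest frame of a nearby space station is dilated: Δt = γ·Δτ = 1.2682 × 6670 minutes = 8460 minutes.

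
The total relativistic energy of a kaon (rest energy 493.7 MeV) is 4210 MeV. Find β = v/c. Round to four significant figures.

0.9931

γ = E/(mc²) = 4210/493.7 = 8.5274.
β = √(1 − 1/γ²) = √(1 − 0.013752) = √0.986248 = 0.9931.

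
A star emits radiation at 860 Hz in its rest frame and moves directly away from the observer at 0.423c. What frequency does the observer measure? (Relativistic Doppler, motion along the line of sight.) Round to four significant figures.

Relativistic Doppler (source moving away): f_obs = f_src · √((1−β)/(1+β)).
With β = 0.423: factor = √(0.577/1.423) = 0.63677.
f_obs = 860 × 0.63677 = 547.6 Hz.

547.6 Hz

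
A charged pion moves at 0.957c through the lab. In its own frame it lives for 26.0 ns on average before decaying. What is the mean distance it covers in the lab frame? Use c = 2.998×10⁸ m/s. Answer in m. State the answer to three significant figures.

With β = 0.957, γ = 1/√(1 − 0.957²) = 1/√0.084151 = 3.4472.
Lab-frame lifetime: Δt = γτ = 3.4472 × 26.0 ns = 89.627 ns.
Distance: d = vΔt = 0.957 × 2.998×10⁸ m/s × 8.9627×10^-8 s = 25.7 m.

25.7 m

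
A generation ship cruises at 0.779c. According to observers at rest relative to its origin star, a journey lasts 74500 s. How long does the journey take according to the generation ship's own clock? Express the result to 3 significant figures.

46700 s

With β = 0.779, γ = 1/√(1 − 0.779²) = 1/√0.393159 = 1.5948.
The moving clock records proper time: Δτ = Δt/γ = 74500/1.5948 = 46700 s.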